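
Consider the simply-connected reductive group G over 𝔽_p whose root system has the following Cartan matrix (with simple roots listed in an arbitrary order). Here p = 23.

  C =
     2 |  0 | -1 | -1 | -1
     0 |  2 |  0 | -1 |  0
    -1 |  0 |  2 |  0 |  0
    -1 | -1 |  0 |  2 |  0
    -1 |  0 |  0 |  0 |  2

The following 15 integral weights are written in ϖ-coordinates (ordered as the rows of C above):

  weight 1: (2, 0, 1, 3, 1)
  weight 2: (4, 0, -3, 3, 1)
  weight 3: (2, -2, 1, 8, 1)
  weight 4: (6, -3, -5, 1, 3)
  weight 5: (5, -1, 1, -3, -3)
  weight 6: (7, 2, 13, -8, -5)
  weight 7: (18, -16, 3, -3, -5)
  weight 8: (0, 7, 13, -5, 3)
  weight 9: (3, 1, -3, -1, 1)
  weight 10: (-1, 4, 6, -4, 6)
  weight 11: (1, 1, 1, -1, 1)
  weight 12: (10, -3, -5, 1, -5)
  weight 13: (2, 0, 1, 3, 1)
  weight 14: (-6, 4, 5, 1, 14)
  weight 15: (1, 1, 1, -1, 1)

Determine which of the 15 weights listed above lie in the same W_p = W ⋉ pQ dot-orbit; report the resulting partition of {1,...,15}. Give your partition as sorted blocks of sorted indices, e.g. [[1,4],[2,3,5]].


Dynkin diagram of C (from the 8 off-diagonal −1 entries): D_5.

Each λ_j+ρ reduced to Ā_23; 5-tuples below use C's row order:

  1: (3, 1, 2, 4, 2) · 2: (3, 1, 2, 4, 2) · 3: (3, 1, 2, 4, 2) · 4: (3, 2, 4, 0, 4) · 5: (2, 2, 2, 0, 2) · 6: (3, 4, 11, 0, 1) · 7: (2, 2, 2, 0, 2) · 8: (3, 4, 11, 0, 1) · 9: (2, 2, 2, 0, 2) · 10: (3, 2, 4, 0, 4) · 11: (2, 2, 2, 0, 2) · 12: (3, 2, 4, 0, 4) · 13: (3, 1, 2, 4, 2) · 14: (2, 2, 1, 3, 10) · 15: (2, 2, 2, 0, 2)

Linkage partition of the 15 weights (5 classes, p=23):

[[1, 2, 3, 13], [4, 10, 12], [5, 7, 9, 11, 15], [6, 8], [14]]


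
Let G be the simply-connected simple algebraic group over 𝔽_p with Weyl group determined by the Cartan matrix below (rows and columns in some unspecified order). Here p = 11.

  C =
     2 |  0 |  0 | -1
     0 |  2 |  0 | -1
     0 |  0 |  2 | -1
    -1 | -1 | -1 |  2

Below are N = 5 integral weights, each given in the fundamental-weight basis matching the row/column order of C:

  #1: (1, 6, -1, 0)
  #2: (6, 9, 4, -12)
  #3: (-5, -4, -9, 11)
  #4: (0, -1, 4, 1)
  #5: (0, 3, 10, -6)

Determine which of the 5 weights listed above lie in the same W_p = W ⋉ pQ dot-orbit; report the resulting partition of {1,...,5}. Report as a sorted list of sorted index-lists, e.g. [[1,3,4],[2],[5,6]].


Dynkin diagram of C (from the 6 off-diagonal −1 entries): D_4.

Alcove-folded reps (p=11, 5 weights, presented ϖ-order):

    λ_1+ρ ↦ (2, 7, 0, 1)
    λ_2+ρ ↦ (4, 1, 6, 0)
    λ_3+ρ ↦ (1, 0, 5, 2)
    λ_4+ρ ↦ (1, 0, 5, 2)
    λ_5+ρ ↦ (4, 1, 6, 0)

3 distinct reps among the 5 weights ⇒ 3 W_11-linkage classes:

[[1], [2, 5], [3, 4]]


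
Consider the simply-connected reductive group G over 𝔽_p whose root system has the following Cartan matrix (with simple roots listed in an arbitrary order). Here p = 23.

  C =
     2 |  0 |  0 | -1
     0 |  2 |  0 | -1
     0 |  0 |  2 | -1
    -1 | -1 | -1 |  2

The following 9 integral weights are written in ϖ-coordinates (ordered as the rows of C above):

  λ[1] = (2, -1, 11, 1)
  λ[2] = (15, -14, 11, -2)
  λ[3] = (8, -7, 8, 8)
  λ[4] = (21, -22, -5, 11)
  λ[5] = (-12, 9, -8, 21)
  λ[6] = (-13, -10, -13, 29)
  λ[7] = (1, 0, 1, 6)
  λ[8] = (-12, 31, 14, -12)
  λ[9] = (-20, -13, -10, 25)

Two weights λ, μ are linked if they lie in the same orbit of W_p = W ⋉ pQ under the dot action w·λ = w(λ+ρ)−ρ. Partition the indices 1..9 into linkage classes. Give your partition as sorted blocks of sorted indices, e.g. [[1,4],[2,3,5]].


Type D_4, rank 4, |W|=192; reorder rows/cols to standard.

λ_j+ρ reflected into Ā_23 (⟨·,θ^∨⟩≤23); 4-tuples as given:

  λ_1+ρ ↦ (3, 0, 12, 2)
  λ_2+ρ ↦ (2, 1, 2, 7)
  λ_3+ρ ↦ (5, 2, 5, 4)
  λ_4+ρ ↦ (2, 1, 2, 7)
  λ_5+ρ ↦ (2, 1, 2, 7)
  λ_6+ρ ↦ (5, 2, 5, 4)
  λ_7+ρ ↦ (2, 1, 2, 7)
  λ_8+ρ ↦ (2, 1, 2, 7)
  λ_9+ρ ↦ (5, 2, 5, 4)

These 9 weights hit 3 W_23-dot-orbits; sizes (1, 5, 3):

[[1], [2, 4, 5, 7, 8], [3, 6, 9]]


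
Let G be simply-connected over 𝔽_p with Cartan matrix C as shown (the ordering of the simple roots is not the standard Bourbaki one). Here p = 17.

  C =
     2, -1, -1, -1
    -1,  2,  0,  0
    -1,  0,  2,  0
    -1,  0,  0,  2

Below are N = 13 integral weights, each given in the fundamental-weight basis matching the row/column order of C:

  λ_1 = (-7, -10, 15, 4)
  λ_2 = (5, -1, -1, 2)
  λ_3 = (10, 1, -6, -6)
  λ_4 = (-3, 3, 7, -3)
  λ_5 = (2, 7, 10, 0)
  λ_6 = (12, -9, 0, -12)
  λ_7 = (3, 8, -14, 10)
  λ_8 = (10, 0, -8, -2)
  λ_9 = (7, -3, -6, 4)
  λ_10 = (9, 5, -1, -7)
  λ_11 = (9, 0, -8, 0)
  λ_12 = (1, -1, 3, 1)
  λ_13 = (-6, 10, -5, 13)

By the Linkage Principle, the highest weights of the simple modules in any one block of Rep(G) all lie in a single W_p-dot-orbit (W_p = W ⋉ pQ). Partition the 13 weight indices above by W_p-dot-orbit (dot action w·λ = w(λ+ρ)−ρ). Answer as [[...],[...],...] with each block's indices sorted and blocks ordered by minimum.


C ↔ D_4 under row/col permutation; |W(D_4)| = 192.

Each λ_j+ρ reduced to Ā_17; 4-tuples below use C's row order:

  [1] (1, 5, 0, 9);  [2] (6, 0, 0, 3);  [3] (1, 2, 5, 5);  [4] (2, 0, 4, 2);  [5] (1, 2, 5, 5);  [6] (1, 2, 5, 5);  [7] (2, 0, 4, 2);  [8] (3, 1, 7, 1);  [9] (1, 2, 5, 5);  [10] (1, 6, 0, 6);  [11] (3, 1, 7, 1);  [12] (2, 0, 4, 2);  [13] (1, 2, 5, 5)

These 13 weights hit 6 W_17-dot-orbits; sizes (1, 1, 5, 3, 2, 1):

[[1], [2], [3, 5, 6, 9, 13], [4, 7, 12], [8, 11], [10]]


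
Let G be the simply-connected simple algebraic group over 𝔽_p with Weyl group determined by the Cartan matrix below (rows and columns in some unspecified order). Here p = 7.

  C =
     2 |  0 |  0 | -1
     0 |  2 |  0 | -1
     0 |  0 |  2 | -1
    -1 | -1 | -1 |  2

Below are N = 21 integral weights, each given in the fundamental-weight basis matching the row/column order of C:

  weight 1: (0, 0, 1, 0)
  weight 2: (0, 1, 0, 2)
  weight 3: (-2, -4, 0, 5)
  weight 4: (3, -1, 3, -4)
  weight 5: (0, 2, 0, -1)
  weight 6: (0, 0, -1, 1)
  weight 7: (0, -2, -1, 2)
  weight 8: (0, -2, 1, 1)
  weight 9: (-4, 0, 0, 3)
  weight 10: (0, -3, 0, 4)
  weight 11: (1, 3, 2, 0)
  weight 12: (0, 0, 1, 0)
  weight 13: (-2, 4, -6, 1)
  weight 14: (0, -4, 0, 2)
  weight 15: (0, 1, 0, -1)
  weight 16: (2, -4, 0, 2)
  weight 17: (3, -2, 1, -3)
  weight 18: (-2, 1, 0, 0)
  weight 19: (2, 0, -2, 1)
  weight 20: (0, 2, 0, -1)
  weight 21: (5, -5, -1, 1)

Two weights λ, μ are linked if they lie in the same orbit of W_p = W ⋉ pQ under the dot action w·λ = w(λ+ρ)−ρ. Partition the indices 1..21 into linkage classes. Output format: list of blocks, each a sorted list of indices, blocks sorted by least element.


Cartan matrix: type D_4 (|W|=192); un-permuting the 4 rows.

λ_j+ρ reflected into Ā_7 (⟨·,θ^∨⟩≤7); 4-tuples as given:

  1: (1, 1, 2, 1) · 2: (1, 2, 1, 0) · 3: (1, 3, 1, 0) · 4: (1, 3, 1, 0) · 5: (1, 3, 1, 0) · 6: (1, 1, 0, 2) · 7: (1, 1, 0, 2) · 8: (1, 1, 2, 1) · 9: (3, 1, 1, 1) · 10: (1, 2, 1, 0) · 11: (1, 1, 0, 2) · 12: (1, 1, 2, 1) · 13: (3, 1, 1, 1) · 14: (1, 3, 1, 0) · 15: (1, 2, 1, 0) · 16: (3, 3, 1, 0) · 17: (1, 2, 1, 0) · 18: (1, 2, 1, 0) · 19: (3, 1, 1, 1) · 20: (1, 3, 1, 0) · 21: (3, 1, 1, 1)

The 21 indices split into 6 linkage classes (same alcove rep ⇔ same W_7-dot-orbit):

[[1, 8, 12], [2, 10, 15, 17, 18], [3, 4, 5, 14, 20], [6, 7, 11], [9, 13, 19, 21], [16]]


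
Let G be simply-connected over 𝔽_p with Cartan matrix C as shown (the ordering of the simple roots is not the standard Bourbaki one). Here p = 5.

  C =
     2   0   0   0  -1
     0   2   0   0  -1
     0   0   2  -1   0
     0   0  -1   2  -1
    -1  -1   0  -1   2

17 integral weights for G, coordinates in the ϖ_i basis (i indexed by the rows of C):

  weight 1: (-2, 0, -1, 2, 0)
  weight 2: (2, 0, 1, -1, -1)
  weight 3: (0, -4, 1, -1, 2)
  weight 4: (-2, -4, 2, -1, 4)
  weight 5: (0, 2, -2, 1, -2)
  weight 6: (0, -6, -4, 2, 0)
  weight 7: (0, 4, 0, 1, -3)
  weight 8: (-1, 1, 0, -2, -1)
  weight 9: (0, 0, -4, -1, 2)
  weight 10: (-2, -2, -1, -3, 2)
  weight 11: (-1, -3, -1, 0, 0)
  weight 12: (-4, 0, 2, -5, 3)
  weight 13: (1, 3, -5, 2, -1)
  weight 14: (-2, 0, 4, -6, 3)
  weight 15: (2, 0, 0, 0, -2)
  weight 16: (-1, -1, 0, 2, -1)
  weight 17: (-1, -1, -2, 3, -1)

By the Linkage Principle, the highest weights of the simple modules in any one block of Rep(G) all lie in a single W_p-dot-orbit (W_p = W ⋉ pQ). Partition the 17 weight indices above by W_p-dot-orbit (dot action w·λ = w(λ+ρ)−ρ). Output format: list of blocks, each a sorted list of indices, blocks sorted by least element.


Root system D_5: the 5×5 matrix C matches after relabeling.

Folding the 17 weights λ_j+ρ into Ā_5 (reps in the given 5-coord order):

  1: (1, 1, 0, 0, 0);  2: (2, 0, 1, 0, 1);  3: (0, 2, 1, 0, 1);  4: (2, 0, 1, 0, 1);  5: (0, 2, 1, 0, 1);  6: (0, 2, 1, 0, 1);  7: (0, 2, 1, 0, 1);  8: (1, 1, 0, 0, 0);  9: (1, 1, 0, 0, 0);  10: (0, 0, 1, 1, 0);  11: (1, 1, 0, 0, 0);  12: (0, 2, 1, 0, 1);  13: (2, 0, 1, 0, 1);  14: (1, 1, 0, 0, 0);  15: (2, 0, 1, 0, 1);  16: (0, 0, 1, 1, 0);  17: (0, 0, 1, 1, 0)

These 17 weights hit 4 W_5-dot-orbits; sizes (5, 4, 5, 3):

[[1, 8, 9, 11, 14], [2, 4, 13, 15], [3, 5, 6, 7, 12], [10, 16, 17]]


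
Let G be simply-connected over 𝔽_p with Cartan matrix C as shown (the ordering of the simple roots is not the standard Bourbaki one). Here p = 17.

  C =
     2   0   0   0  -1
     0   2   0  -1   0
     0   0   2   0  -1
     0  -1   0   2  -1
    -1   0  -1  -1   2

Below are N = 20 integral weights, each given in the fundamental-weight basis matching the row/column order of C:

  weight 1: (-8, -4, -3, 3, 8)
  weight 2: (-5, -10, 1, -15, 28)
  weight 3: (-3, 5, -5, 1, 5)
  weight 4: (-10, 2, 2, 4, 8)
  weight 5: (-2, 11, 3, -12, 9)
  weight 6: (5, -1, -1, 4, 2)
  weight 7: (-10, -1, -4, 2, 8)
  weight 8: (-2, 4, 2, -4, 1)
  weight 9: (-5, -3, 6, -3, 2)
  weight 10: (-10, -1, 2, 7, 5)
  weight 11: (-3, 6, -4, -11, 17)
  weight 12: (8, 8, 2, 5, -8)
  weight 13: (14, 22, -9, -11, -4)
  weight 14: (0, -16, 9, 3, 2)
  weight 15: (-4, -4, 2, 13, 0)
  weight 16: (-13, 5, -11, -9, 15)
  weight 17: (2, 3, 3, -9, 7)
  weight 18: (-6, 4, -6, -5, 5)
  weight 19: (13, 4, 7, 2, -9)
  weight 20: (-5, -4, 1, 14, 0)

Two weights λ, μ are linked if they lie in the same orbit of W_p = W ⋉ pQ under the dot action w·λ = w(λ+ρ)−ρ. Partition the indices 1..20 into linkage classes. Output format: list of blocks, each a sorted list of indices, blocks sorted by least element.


D_5 Cartan matrix, 5 simple roots permuted; ρ=(1,1,1,1,1).

W_17-reps of the 20 weights in Ā_17 (same 5-coord order as C):

    λ_1+ρ ↦ (7, 3, 2, 1, 0)
    λ_2+ρ ↦ (2, 6, 4, 2, 0)
    λ_3+ρ ↦ (2, 6, 4, 2, 0)
    λ_4+ρ ↦ (6, 0, 0, 0, 3)
    λ_5+ρ ↦ (1, 1, 2, 2, 1)
    λ_6+ρ ↦ (6, 0, 0, 0, 3)
    λ_7+ρ ↦ (6, 0, 0, 0, 3)
    λ_8+ρ ↦ (1, 2, 1, 1, 1)
    λ_9+ρ ↦ (1, 1, 2, 2, 1)
    λ_10+ρ ↦ (6, 0, 0, 0, 3)
    λ_11+ρ ↦ (1, 1, 2, 2, 1)
    λ_12+ρ ↦ (2, 6, 4, 2, 0)
    λ_13+ρ ↦ (3, 4, 4, 2, 0)
    λ_14+ρ ↦ (7, 3, 2, 1, 0)
    λ_15+ρ ↦ (1, 2, 1, 1, 1)
    λ_16+ρ ↦ (2, 6, 4, 2, 0)
    λ_17+ρ ↦ (3, 4, 4, 2, 0)
    λ_18+ρ ↦ (1, 2, 1, 1, 1)
    λ_19+ρ ↦ (6, 0, 0, 0, 3)
    λ_20+ρ ↦ (1, 2, 1, 1, 1)

Grouping the 20 weights by Ā_17-representative: 6 linkage classes.

[[1, 14], [2, 3, 12, 16], [4, 6, 7, 10, 19], [5, 9, 11], [8, 15, 18, 20], [13, 17]]


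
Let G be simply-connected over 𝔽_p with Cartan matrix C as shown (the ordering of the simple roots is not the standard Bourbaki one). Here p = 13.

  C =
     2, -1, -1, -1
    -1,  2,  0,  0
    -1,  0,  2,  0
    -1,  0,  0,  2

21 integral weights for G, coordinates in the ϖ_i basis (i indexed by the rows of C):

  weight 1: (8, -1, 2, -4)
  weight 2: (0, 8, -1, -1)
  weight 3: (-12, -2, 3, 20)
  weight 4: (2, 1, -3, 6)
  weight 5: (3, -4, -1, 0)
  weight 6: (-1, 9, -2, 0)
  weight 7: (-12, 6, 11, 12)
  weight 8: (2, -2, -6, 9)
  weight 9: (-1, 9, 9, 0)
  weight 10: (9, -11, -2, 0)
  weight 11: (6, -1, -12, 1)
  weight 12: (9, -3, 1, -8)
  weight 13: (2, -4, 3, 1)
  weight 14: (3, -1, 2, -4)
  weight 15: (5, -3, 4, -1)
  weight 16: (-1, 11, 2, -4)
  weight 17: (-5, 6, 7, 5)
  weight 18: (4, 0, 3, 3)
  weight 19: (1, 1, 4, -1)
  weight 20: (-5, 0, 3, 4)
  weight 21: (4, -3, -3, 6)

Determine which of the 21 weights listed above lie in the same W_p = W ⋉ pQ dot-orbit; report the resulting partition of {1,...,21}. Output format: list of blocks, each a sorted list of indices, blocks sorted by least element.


C ↔ D_4 under row/col permutation; |W(D_4)| = 192.

Folding the 21 weights λ_j+ρ into Ā_13 (reps in the given 4-coord order):

  1: (1, 0, 3, 3);  2: (1, 9, 0, 0);  3: (1, 3, 0, 1);  4: (1, 2, 2, 7);  5: (1, 3, 0, 1);  6: (1, 9, 0, 0);  7: (1, 3, 0, 1);  8: (1, 2, 2, 7);  9: (1, 2, 2, 7);  10: (1, 9, 0, 0);  11: (2, 2, 5, 0);  12: (1, 2, 2, 7);  13: (0, 3, 4, 2);  14: (1, 0, 3, 3);  15: (2, 2, 5, 0);  16: (1, 9, 0, 0);  17: (0, 3, 4, 2);  18: (1, 0, 3, 3);  19: (2, 2, 5, 0);  20: (1, 3, 0, 1);  21: (1, 2, 2, 7)

6 distinct reps among the 21 weights ⇒ 6 W_13-linkage classes:

[[1, 14, 18], [2, 6, 10, 16], [3, 5, 7, 20], [4, 8, 9, 12, 21], [11, 15, 19], [13, 17]]


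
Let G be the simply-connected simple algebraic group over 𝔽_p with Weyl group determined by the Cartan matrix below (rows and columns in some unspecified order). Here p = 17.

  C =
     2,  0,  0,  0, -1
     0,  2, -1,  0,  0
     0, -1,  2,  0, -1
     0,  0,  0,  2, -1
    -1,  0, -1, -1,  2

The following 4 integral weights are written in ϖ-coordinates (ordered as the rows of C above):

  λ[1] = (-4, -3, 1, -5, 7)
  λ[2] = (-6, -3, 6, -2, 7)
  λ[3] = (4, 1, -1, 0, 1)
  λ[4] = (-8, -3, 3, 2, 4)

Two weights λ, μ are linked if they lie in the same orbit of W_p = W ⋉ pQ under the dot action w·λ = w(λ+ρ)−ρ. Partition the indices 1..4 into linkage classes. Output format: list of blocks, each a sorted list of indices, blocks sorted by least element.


Dynkin diagram of C (from the 8 off-diagonal −1 entries): D_5.

W_17-reps of the 4 weights in Ā_17 (same 5-coord order as C):

  [1] (3, 2, 0, 4, 1);  [2] (5, 2, 0, 1, 2);  [3] (5, 2, 0, 1, 2);  [4] (5, 2, 0, 1, 2)

2 distinct reps among the 4 weights ⇒ 2 W_17-linkage classes:

[[1], [2, 3, 4]]


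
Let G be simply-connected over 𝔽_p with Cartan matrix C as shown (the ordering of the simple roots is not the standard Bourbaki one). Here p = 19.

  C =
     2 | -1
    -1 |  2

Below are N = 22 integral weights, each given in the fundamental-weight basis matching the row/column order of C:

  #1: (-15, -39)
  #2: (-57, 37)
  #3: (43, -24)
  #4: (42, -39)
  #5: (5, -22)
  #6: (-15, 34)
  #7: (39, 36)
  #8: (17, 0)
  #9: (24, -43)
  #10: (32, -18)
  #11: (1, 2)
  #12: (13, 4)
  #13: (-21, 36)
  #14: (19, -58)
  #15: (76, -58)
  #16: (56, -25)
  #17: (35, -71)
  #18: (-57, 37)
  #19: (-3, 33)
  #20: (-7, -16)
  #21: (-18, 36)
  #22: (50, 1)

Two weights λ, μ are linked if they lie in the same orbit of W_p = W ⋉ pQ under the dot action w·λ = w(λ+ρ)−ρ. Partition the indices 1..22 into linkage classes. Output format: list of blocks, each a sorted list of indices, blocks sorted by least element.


Type A_2, rank 2, |W|=6; reorder rows/cols to standard.

Ā_19 reps of the 22 weights (A_2, coords as presented):

    1: (14, 5)
    2: (18, 1)
    3: (2, 4)
    4: (14, 5)
    5: (13, 4)
    6: (2, 3)
    7: (1, 1)
    8: (18, 1)
    9: (2, 4)
    10: (2, 3)
    11: (2, 3)
    12: (14, 5)
    13: (1, 1)
    14: (18, 1)
    15: (18, 1)
    16: (14, 5)
    17: (2, 4)
    18: (18, 1)
    19: (13, 4)
    20: (13, 4)
    21: (1, 1)
    22: (2, 4)

6 distinct reps among the 22 weights ⇒ 6 W_19-linkage classes:

[[1, 4, 12, 16], [2, 8, 14, 15, 18], [3, 9, 17, 22], [5, 19, 20], [6, 10, 11], [7, 13, 21]]


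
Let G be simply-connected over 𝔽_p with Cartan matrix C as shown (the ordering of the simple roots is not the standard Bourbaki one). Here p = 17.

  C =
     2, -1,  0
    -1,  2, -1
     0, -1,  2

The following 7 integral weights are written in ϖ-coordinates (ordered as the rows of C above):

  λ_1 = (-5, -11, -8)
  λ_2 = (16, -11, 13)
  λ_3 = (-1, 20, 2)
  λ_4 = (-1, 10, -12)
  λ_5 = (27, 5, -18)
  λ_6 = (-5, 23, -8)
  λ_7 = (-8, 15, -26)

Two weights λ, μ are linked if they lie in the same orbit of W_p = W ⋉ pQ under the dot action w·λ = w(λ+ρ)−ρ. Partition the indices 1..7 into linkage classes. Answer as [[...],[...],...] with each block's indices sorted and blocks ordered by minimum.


Type A_3, rank 3, |W|=24; reorder rows/cols to standard.

Folding the 7 weights λ_j+ρ into Ā_17 (reps in the given 3-coord order):

  λ_1+ρ ↦ (3, 10, 0);  λ_2+ρ ↦ (3, 10, 0);  λ_3+ρ ↦ (3, 10, 0);  λ_4+ρ ↦ (0, 0, 11);  λ_5+ρ ↦ (0, 0, 11);  λ_6+ρ ↦ (3, 10, 0);  λ_7+ρ ↦ (1, 7, 1)

3 distinct reps among the 7 weights ⇒ 3 W_17-linkage classes:

[[1, 2, 3, 6], [4, 5], [7]]


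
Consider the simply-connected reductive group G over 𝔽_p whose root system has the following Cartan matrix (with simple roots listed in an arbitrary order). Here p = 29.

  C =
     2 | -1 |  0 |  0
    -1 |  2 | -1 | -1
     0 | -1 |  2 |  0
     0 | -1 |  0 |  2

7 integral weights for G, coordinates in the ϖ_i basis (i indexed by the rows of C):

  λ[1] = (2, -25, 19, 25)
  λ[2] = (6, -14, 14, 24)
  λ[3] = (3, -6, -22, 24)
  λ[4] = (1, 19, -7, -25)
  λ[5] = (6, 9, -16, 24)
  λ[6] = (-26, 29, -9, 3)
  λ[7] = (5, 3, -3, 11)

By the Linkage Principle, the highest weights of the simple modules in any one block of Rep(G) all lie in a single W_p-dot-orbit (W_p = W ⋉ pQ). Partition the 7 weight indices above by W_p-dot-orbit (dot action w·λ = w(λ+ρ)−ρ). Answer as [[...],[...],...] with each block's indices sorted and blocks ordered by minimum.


Dynkin diagram of C (from the 6 off-diagonal −1 entries): D_4.

Each λ_j+ρ reduced to Ā_29; 4-tuples below use C's row order:

  λ_1+ρ ↦ (20, 1, 3, 1) · λ_2+ρ ↦ (6, 2, 2, 12) · λ_3+ρ ↦ (20, 1, 3, 1) · λ_4+ρ ↦ (6, 2, 2, 12) · λ_5+ρ ↦ (6, 2, 2, 12) · λ_6+ρ ↦ (20, 1, 3, 1) · λ_7+ρ ↦ (6, 2, 2, 12)

Linkage partition of the 7 weights (2 classes, p=29):

[[1, 3, 6], [2, 4, 5, 7]]


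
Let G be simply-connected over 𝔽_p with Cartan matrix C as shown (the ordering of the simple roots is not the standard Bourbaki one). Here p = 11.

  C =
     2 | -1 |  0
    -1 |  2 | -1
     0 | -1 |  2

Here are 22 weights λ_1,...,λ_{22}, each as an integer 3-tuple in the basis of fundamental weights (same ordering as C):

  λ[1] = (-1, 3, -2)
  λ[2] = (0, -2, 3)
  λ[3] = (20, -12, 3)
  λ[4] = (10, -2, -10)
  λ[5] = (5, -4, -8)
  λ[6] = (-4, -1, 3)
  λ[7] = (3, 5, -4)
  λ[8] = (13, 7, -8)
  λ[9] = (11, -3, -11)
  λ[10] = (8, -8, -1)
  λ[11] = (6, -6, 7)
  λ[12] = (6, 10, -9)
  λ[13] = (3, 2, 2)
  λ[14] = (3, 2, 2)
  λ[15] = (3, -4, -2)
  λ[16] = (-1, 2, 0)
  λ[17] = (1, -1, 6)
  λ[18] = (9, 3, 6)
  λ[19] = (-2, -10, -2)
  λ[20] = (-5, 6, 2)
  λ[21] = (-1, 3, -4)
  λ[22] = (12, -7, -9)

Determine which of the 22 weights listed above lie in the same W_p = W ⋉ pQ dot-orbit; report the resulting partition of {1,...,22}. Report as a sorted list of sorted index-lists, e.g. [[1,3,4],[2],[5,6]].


Dynkin diagram of C (from the 4 off-diagonal −1 entries): A_3.

Alcove-folded reps (p=11, 22 weights, presented ϖ-order):

  λ_1 → (0, 3, 1) · λ_2 → (0, 1, 3) · λ_3 → (0, 1, 3) · λ_4 → (1, 9, 1) · λ_5 → (4, 3, 3) · λ_6 → (0, 3, 1) · λ_7 → (4, 3, 3) · λ_8 → (0, 3, 1) · λ_9 → (1, 9, 1) · λ_10 → (2, 0, 7) · λ_11 → (2, 5, 3) · λ_12 → (0, 3, 1) · λ_13 → (4, 3, 3) · λ_14 → (4, 3, 3) · λ_15 → (0, 1, 3) · λ_16 → (0, 3, 1) · λ_17 → (2, 0, 7) · λ_18 → (0, 1, 3) · λ_19 → (1, 9, 1) · λ_20 → (4, 3, 3) · λ_21 → (0, 1, 3) · λ_22 → (2, 5, 3)

6 distinct reps among the 22 weights ⇒ 6 W_11-linkage classes:

[[1, 6, 8, 12, 16], [2, 3, 15, 18, 21], [4, 9, 19], [5, 7, 13, 14, 20], [10, 17], [11, 22]]


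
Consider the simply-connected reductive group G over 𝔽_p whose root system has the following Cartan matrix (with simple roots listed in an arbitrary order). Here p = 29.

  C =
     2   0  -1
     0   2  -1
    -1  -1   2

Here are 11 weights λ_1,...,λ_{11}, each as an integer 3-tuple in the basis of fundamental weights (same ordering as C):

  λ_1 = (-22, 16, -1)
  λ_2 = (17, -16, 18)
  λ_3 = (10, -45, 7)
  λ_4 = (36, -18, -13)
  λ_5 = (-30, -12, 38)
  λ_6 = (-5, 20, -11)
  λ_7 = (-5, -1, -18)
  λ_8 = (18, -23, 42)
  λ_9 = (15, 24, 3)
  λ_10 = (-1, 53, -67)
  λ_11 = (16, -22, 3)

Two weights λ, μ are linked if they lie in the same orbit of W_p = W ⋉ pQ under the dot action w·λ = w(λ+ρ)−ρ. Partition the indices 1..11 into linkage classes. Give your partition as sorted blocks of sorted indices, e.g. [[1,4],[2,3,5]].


A_3 Cartan matrix, 3 simple roots permuted; ρ=(1,1,1).

Alcove-folded reps (p=29, 11 weights, presented ϖ-order):

    [1] (0, 4, 17)
    [2] (10, 7, 4)
    [3] (10, 7, 4)
    [4] (0, 4, 17)
    [5] (18, 0, 1)
    [6] (10, 7, 4)
    [7] (0, 4, 17)
    [8] (10, 7, 4)
    [9] (0, 9, 4)
    [10] (0, 4, 17)
    [11] (0, 4, 17)

4 distinct reps among the 11 weights ⇒ 4 W_29-linkage classes:

[[1, 4, 7, 10, 11], [2, 3, 6, 8], [5], [9]]


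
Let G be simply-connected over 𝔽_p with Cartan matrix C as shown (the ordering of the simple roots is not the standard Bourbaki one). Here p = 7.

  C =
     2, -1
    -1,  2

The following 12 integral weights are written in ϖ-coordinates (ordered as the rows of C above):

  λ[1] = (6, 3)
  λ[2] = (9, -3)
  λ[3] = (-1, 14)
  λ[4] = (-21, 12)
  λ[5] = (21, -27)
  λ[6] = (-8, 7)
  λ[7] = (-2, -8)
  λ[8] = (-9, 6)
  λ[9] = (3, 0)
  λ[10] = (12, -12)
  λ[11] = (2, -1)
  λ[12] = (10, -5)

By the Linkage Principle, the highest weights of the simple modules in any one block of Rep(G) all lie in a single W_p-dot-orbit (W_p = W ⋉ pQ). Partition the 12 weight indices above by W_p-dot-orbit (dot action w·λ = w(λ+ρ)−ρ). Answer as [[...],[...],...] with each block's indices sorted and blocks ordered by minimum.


Cartan matrix: type A_2 (|W|=6); un-permuting the 2 rows.

Ā_7 reps of the 12 weights (A_2, coords as presented):

    λ_1+ρ ↦ (3, 0)
    λ_2+ρ ↦ (4, 1)
    λ_3+ρ ↦ (6, 0)
    λ_4+ρ ↦ (6, 0)
    λ_5+ρ ↦ (4, 1)
    λ_6+ρ ↦ (6, 0)
    λ_7+ρ ↦ (6, 0)
    λ_8+ρ ↦ (6, 0)
    λ_9+ρ ↦ (4, 1)
    λ_10+ρ ↦ (4, 1)
    λ_11+ρ ↦ (3, 0)
    λ_12+ρ ↦ (3, 0)

The 12 indices split into 3 linkage classes (same alcove rep ⇔ same W_7-dot-orbit):

[[1, 11, 12], [2, 5, 9, 10], [3, 4, 6, 7, 8]]


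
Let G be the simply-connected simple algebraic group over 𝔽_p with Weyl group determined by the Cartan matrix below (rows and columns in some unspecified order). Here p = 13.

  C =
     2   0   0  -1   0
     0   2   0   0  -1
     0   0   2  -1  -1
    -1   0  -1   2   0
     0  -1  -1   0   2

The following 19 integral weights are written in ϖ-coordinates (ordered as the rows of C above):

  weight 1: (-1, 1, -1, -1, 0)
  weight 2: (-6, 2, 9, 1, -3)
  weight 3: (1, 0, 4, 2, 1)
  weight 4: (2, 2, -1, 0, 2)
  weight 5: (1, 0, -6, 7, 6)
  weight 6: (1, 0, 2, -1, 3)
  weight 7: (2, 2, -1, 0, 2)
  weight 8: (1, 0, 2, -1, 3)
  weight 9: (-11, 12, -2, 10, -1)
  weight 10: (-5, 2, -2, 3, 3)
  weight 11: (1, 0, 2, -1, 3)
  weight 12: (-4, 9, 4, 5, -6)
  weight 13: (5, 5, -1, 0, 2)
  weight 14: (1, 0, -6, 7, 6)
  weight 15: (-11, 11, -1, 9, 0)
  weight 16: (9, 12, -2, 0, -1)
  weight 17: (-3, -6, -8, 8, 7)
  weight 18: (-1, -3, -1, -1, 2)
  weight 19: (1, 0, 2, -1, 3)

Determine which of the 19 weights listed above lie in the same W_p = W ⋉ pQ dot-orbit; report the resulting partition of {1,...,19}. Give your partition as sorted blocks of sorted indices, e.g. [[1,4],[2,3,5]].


A_5 Cartan matrix, 5 simple roots permuted; ρ=(1,1,1,1,1).

W_13-reps of the 19 weights in Ā_13 (same 5-coord order as C):

  λ_1 → (0, 2, 0, 0, 1) · λ_2 → (2, 1, 5, 3, 2) · λ_3 → (2, 1, 5, 3, 2) · λ_4 → (3, 3, 0, 1, 3) · λ_5 → (2, 1, 5, 3, 2) · λ_6 → (2, 1, 3, 0, 4) · λ_7 → (3, 3, 0, 1, 3) · λ_8 → (2, 1, 3, 0, 4) · λ_9 → (0, 2, 0, 0, 1) · λ_10 → (3, 3, 0, 1, 3) · λ_11 → (2, 1, 3, 0, 4) · λ_12 → (0, 2, 0, 3, 5) · λ_13 → (3, 3, 0, 1, 3) · λ_14 → (2, 1, 5, 3, 2) · λ_15 → (0, 2, 0, 0, 1) · λ_16 → (0, 2, 0, 0, 1) · λ_17 → (2, 1, 3, 0, 4) · λ_18 → (0, 2, 0, 0, 1) · λ_19 → (2, 1, 3, 0, 4)

Partition of {1..19} into 5 W_13-dot-orbits:

[[1, 9, 15, 16, 18], [2, 3, 5, 14], [4, 7, 10, 13], [6, 8, 11, 17, 19], [12]]


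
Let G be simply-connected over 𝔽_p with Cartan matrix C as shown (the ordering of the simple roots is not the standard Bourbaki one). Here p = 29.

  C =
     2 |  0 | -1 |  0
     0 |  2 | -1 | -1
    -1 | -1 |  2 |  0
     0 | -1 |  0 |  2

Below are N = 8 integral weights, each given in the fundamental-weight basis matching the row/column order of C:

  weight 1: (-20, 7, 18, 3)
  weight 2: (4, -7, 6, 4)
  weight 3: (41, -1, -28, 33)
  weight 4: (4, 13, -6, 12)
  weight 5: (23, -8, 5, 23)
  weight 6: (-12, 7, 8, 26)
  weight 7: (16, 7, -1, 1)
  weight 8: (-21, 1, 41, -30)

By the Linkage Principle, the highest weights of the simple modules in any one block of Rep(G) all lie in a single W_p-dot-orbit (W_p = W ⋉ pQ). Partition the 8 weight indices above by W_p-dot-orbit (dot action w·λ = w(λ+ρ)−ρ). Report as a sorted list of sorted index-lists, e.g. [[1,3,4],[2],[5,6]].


Dynkin diagram of C (from the 6 off-diagonal −1 entries): A_4.

Alcove-folded reps (p=29, 8 weights, presented ϖ-order):

  λ_1 → (17, 8, 0, 2)
  λ_2 → (5, 5, 1, 1)
  λ_3 → (0, 9, 5, 13)
  λ_4 → (0, 9, 5, 13)
  λ_5 → (5, 5, 1, 1)
  λ_6 → (2, 2, 4, 12)
  λ_7 → (17, 8, 0, 2)
  λ_8 → (0, 9, 5, 13)

Grouping the 8 weights by Ā_29-representative: 4 linkage classes.

[[1, 7], [2, 5], [3, 4, 8], [6]]


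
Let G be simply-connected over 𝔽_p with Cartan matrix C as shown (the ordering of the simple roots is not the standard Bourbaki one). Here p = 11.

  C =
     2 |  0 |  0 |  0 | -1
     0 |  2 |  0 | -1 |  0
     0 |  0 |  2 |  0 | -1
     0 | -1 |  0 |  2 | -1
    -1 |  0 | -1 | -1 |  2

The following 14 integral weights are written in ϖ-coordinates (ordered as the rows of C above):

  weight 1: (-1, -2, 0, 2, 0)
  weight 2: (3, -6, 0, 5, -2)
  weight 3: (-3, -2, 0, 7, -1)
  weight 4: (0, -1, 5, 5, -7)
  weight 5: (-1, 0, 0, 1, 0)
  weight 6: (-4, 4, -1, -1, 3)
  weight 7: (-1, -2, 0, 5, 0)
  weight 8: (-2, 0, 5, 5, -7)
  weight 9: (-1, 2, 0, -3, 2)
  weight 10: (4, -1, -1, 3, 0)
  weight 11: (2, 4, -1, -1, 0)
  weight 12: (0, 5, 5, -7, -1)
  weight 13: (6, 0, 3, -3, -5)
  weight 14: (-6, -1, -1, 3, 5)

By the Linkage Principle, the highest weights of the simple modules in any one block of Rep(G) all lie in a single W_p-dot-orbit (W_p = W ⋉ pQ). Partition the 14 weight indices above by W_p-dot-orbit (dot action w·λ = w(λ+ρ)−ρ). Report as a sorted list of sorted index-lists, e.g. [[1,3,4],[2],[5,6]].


Dynkin diagram of C (from the 8 off-diagonal −1 entries): D_5.

W_11-reps of the 14 weights in Ā_11 (same 5-coord order as C):

  λ_1+ρ ↦ (0, 1, 1, 2, 1) · λ_2+ρ ↦ (3, 5, 0, 0, 1) · λ_3+ρ ↦ (0, 1, 1, 2, 1) · λ_4+ρ ↦ (5, 0, 0, 0, 1) · λ_5+ρ ↦ (0, 1, 1, 2, 1) · λ_6+ρ ↦ (3, 5, 0, 0, 1) · λ_7+ρ ↦ (0, 1, 1, 2, 1) · λ_8+ρ ↦ (5, 0, 0, 0, 1) · λ_9+ρ ↦ (0, 1, 1, 2, 1) · λ_10+ρ ↦ (5, 0, 0, 0, 1) · λ_11+ρ ↦ (3, 5, 0, 0, 1) · λ_12+ρ ↦ (5, 0, 0, 0, 1) · λ_13+ρ ↦ (0, 4, 1, 0, 1) · λ_14+ρ ↦ (5, 0, 0, 0, 1)

Linkage partition of the 14 weights (4 classes, p=11):

[[1, 3, 5, 7, 9], [2, 6, 11], [4, 8, 10, 12, 14], [13]]


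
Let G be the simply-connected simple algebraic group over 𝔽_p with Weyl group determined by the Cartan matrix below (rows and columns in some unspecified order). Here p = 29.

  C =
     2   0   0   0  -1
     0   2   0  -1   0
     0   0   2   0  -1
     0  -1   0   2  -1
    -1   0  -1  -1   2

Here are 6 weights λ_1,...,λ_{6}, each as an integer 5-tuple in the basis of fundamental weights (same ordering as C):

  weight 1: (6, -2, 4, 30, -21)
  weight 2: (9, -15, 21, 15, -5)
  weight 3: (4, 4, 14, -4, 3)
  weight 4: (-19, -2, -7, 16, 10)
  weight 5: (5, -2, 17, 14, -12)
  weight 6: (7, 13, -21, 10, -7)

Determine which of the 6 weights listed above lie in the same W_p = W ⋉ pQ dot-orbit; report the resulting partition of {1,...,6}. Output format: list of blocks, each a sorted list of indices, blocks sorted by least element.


Dynkin diagram of C (from the 8 off-diagonal −1 entries): D_5.

Folding the 6 weights λ_j+ρ into Ā_29 (reps in the given 5-coord order):

    λ_1+ρ ↦ (5, 1, 7, 1, 6)
    λ_2+ρ ↦ (5, 1, 7, 1, 6)
    λ_3+ρ ↦ (5, 2, 15, 2, 1)
    λ_4+ρ ↦ (5, 1, 7, 1, 6)
    λ_5+ρ ↦ (5, 1, 7, 1, 6)
    λ_6+ρ ↦ (5, 1, 7, 1, 6)

Linkage partition of the 6 weights (2 classes, p=29):

[[1, 2, 4, 5, 6], [3]]


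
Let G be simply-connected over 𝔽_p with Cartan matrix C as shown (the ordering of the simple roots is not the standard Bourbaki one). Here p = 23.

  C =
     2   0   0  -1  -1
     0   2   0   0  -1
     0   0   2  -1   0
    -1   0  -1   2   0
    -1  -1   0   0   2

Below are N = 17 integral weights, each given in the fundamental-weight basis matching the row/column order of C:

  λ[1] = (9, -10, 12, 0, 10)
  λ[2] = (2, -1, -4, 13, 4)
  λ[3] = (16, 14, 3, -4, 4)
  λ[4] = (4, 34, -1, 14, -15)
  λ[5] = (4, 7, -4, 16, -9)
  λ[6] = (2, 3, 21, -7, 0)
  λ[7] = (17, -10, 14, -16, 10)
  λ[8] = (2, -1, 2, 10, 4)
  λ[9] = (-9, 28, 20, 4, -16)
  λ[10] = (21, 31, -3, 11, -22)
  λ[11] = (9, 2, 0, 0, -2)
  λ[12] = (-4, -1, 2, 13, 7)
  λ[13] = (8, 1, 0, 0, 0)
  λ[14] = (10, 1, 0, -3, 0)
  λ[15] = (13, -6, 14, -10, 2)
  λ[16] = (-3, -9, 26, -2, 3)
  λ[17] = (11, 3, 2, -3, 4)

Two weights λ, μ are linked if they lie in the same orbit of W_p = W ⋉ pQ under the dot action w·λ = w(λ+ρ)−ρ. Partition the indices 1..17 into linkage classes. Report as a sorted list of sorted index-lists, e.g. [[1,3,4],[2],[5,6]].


Dynkin diagram of C (from the 8 off-diagonal −1 entries): A_5.

λ_j+ρ reflected into Ā_23 (⟨·,θ^∨⟩≤23); 5-tuples as given:

    1: (9, 2, 1, 1, 1)
    2: (3, 0, 3, 11, 5)
    3: (3, 0, 3, 11, 5)
    4: (3, 3, 6, 9, 2)
    5: (3, 0, 3, 11, 5)
    6: (1, 1, 15, 3, 2)
    7: (3, 3, 6, 9, 2)
    8: (3, 0, 3, 11, 5)
    9: (3, 3, 6, 9, 2)
    10: (9, 2, 1, 1, 1)
    11: (9, 2, 1, 1, 1)
    12: (3, 0, 3, 11, 5)
    13: (9, 2, 1, 1, 1)
    14: (9, 2, 1, 1, 1)
    15: (3, 3, 6, 9, 2)
    16: (1, 1, 15, 3, 2)
    17: (10, 4, 1, 2, 5)

These 17 weights hit 5 W_23-dot-orbits; sizes (5, 5, 4, 2, 1):

[[1, 10, 11, 13, 14], [2, 3, 5, 8, 12], [4, 7, 9, 15], [6, 16], [17]]


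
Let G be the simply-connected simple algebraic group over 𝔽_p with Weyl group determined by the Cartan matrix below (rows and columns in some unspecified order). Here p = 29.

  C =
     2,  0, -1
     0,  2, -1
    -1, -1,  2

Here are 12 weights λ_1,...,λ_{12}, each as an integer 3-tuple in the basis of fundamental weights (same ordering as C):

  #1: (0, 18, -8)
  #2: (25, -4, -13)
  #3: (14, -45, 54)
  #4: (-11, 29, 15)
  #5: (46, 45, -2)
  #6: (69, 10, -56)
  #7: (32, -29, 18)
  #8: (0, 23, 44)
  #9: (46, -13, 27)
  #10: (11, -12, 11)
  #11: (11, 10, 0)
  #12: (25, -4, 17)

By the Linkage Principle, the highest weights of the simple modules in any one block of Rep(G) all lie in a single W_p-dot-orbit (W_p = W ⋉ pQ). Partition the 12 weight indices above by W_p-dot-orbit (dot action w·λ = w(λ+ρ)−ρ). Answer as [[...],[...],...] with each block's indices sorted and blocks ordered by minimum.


Root system A_3: the 3×3 matrix C matches after relabeling.

W_29-reps of the 12 weights in Ā_29 (same 3-coord order as C):

  [1] (6, 12, 1);  [2] (11, 12, 3);  [3] (11, 12, 3);  [4] (6, 12, 1);  [5] (12, 11, 1);  [6] (11, 12, 3);  [7] (1, 4, 5);  [8] (12, 11, 1);  [9] (12, 11, 1);  [10] (12, 11, 1);  [11] (12, 11, 1);  [12] (11, 12, 3)

These 12 weights hit 4 W_29-dot-orbits; sizes (2, 4, 5, 1):

[[1, 4], [2, 3, 6, 12], [5, 8, 9, 10, 11], [7]]


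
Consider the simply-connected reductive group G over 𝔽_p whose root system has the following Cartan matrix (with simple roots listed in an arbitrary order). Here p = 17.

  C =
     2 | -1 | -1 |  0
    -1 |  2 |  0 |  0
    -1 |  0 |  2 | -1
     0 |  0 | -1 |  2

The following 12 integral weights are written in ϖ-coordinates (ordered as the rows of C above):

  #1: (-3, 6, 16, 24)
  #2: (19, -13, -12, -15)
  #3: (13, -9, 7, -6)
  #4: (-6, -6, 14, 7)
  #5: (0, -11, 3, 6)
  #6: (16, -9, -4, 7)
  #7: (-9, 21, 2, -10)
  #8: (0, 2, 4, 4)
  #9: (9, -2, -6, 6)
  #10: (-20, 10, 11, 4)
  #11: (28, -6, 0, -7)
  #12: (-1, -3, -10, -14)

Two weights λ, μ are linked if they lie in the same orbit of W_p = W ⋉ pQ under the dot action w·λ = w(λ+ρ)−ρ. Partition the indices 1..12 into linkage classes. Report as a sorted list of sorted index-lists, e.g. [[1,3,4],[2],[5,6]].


C ↔ A_4 under row/col permutation; |W(A_4)| = 120.

W_17-reps of the 12 weights in Ā_17 (same 4-coord order as C):

  λ_1 → (4, 6, 5, 0);  λ_2 → (6, 3, 3, 0);  λ_3 → (6, 3, 3, 0);  λ_4 → (4, 1, 5, 2);  λ_5 → (4, 1, 5, 2);  λ_6 → (6, 3, 3, 0);  λ_7 → (6, 3, 3, 0);  λ_8 → (1, 3, 5, 5);  λ_9 → (4, 1, 5, 2);  λ_10 → (4, 6, 5, 0);  λ_11 → (4, 1, 5, 2);  λ_12 → (4, 6, 5, 0)

Grouping the 12 weights by Ā_17-representative: 4 linkage classes.

[[1, 10, 12], [2, 3, 6, 7], [4, 5, 9, 11], [8]]


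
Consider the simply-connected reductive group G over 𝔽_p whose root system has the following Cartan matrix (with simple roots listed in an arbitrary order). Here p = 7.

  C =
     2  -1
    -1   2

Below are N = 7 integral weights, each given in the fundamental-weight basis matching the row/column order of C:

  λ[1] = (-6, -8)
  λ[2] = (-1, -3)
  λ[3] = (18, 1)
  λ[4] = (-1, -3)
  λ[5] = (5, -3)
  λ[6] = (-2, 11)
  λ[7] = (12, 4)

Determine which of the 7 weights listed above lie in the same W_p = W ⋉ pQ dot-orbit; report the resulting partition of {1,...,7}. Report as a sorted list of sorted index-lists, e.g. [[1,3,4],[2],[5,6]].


Root system A_2: the 2×2 matrix C matches after relabeling.

λ_j+ρ reflected into Ā_7 (⟨·,θ^∨⟩≤7); 2-tuples as given:

    1: (2, 0)
    2: (2, 0)
    3: (2, 0)
    4: (2, 0)
    5: (4, 2)
    6: (4, 2)
    7: (4, 2)

2 distinct reps among the 7 weights ⇒ 2 W_7-linkage classes:

[[1, 2, 3, 4], [5, 6, 7]]


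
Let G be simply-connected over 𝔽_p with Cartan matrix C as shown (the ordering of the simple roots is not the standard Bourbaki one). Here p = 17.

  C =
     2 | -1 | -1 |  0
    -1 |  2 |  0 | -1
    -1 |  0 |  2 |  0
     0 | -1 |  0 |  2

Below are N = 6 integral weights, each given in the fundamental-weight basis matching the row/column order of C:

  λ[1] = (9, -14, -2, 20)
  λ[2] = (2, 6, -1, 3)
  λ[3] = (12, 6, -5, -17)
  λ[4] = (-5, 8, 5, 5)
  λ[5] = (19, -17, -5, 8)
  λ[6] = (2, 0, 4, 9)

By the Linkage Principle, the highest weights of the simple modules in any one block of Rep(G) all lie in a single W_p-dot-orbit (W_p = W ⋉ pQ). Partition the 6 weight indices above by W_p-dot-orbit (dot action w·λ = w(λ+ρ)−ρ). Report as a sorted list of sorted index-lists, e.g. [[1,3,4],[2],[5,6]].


C ↔ A_4 under row/col permutation; |W(A_4)| = 120.

Ā_17 reps of the 6 weights (A_4, coords as presented):

  1: (0, 9, 1, 4);  2: (3, 7, 0, 4);  3: (0, 9, 1, 4);  4: (4, 5, 2, 6);  5: (0, 9, 1, 4);  6: (3, 1, 3, 8)

Partition of {1..6} into 4 W_17-dot-orbits:

[[1, 3, 5], [2], [4], [6]]


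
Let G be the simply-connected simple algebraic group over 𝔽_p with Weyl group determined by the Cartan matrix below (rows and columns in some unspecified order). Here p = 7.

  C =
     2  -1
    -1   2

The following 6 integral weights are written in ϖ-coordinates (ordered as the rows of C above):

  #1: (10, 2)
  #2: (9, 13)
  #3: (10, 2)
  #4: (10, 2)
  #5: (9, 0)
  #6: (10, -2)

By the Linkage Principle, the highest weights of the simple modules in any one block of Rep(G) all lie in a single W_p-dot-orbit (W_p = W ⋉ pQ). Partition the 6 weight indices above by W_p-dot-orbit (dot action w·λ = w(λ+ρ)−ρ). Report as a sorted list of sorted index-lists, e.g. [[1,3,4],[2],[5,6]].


A_2 Cartan matrix, 2 simple roots permuted; ρ=(1,1).

Alcove-folded reps (p=7, 6 weights, presented ϖ-order):

  [1] (0, 4);  [2] (0, 4);  [3] (0, 4);  [4] (0, 4);  [5] (3, 3);  [6] (3, 3)

These 6 weights hit 2 W_7-dot-orbits; sizes (4, 2):

[[1, 2, 3, 4], [5, 6]]


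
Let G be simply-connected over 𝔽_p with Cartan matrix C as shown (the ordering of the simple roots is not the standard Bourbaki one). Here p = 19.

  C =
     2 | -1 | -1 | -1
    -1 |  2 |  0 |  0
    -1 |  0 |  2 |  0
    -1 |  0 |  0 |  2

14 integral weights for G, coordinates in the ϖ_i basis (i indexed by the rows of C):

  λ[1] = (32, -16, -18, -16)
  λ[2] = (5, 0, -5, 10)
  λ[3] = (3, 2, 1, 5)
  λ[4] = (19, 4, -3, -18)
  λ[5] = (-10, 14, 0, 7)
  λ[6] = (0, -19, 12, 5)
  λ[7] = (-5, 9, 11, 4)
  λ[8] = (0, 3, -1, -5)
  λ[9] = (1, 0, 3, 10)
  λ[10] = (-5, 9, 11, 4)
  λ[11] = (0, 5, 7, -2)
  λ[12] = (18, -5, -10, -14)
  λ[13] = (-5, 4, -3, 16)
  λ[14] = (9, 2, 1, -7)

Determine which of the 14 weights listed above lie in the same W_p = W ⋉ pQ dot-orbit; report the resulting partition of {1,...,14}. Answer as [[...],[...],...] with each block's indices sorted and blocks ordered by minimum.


C ↔ D_4 under row/col permutation; |W(D_4)| = 192.

Folding the 14 weights λ_j+ρ into Ā_19 (reps in the given 4-coord order):

  λ_1 → (0, 1, 3, 1)
  λ_2 → (1, 1, 4, 11)
  λ_3 → (4, 3, 2, 6)
  λ_4 → (1, 1, 4, 11)
  λ_5 → (0, 6, 8, 1)
  λ_6 → (1, 1, 4, 11)
  λ_7 → (0, 6, 8, 1)
  λ_8 → (0, 1, 3, 1)
  λ_9 → (1, 1, 4, 11)
  λ_10 → (0, 6, 8, 1)
  λ_11 → (0, 6, 8, 1)
  λ_12 → (4, 3, 2, 6)
  λ_13 → (1, 1, 4, 11)
  λ_14 → (4, 3, 2, 6)

These 14 weights hit 4 W_19-dot-orbits; sizes (2, 5, 3, 4):

[[1, 8], [2, 4, 6, 9, 13], [3, 12, 14], [5, 7, 10, 11]]


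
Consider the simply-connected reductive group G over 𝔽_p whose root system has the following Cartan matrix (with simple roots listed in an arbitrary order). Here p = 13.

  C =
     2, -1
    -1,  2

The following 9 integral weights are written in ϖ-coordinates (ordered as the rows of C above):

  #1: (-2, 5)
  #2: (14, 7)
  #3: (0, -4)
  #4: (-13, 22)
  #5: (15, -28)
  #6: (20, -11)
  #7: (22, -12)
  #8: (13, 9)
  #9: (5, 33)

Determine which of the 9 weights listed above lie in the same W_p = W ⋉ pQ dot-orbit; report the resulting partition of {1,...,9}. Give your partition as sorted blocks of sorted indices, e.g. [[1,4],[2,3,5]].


C ↔ A_2 under row/col permutation; |W(A_2)| = 6.

λ_j+ρ reflected into Ā_13 (⟨·,θ^∨⟩≤13); 2-tuples as given:

  λ_1+ρ ↦ (1, 5);  λ_2+ρ ↦ (3, 2);  λ_3+ρ ↦ (2, 1);  λ_4+ρ ↦ (2, 1);  λ_5+ρ ↦ (2, 1);  λ_6+ρ ↦ (3, 2);  λ_7+ρ ↦ (2, 1);  λ_8+ρ ↦ (2, 1);  λ_9+ρ ↦ (1, 5)

Partition of {1..9} into 3 W_13-dot-orbits:

[[1, 9], [2, 6], [3, 4, 5, 7, 8]]


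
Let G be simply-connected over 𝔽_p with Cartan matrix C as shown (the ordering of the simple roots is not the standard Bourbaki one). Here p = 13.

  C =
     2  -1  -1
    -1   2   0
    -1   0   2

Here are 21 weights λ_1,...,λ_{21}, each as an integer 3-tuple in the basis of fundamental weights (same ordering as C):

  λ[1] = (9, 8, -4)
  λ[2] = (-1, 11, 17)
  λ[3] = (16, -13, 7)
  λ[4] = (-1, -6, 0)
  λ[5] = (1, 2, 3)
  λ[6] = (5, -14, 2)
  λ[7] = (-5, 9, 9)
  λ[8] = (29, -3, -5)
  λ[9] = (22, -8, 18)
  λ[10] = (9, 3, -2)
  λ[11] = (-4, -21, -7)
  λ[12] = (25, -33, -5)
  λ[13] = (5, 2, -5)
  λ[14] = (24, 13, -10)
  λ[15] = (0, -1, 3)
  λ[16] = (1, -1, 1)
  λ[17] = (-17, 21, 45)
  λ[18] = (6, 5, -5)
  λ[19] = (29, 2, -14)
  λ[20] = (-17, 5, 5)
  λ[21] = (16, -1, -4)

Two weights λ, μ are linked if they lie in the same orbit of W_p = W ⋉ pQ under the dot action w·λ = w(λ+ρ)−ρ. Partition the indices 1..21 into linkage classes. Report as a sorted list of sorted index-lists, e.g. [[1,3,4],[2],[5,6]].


Dynkin diagram of C (from the 4 off-diagonal −1 entries): A_3.

Each λ_j+ρ reduced to Ā_13; 3-tuples below use C's row order:

  1: (4, 3, 3);  2: (1, 0, 4);  3: (1, 0, 4);  4: (1, 0, 4);  5: (2, 3, 4);  6: (3, 6, 4);  7: (4, 3, 3);  8: (2, 0, 2);  9: (4, 3, 3);  10: (9, 3, 0);  11: (4, 3, 3);  12: (3, 6, 4);  13: (2, 3, 4);  14: (9, 3, 0);  15: (1, 0, 4);  16: (2, 0, 2);  17: (3, 6, 4);  18: (3, 6, 4);  19: (3, 6, 4);  20: (4, 3, 3);  21: (9, 3, 0)

6 distinct reps among the 21 weights ⇒ 6 W_13-linkage classes:

[[1, 7, 9, 11, 20], [2, 3, 4, 15], [5, 13], [6, 12, 17, 18, 19], [8, 16], [10, 14, 21]]
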